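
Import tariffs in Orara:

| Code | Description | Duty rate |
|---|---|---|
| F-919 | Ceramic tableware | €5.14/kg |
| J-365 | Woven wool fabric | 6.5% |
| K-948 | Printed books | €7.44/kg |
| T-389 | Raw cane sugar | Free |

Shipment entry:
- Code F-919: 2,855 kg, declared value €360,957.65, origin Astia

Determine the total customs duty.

Line 1 (F-919, Astia, 2,855 kg, €360,957.65):
Base rate for F-919 is €5.14/kg.
Duty = 2,855 × €5.14 = €14,674.70.

€14,674.70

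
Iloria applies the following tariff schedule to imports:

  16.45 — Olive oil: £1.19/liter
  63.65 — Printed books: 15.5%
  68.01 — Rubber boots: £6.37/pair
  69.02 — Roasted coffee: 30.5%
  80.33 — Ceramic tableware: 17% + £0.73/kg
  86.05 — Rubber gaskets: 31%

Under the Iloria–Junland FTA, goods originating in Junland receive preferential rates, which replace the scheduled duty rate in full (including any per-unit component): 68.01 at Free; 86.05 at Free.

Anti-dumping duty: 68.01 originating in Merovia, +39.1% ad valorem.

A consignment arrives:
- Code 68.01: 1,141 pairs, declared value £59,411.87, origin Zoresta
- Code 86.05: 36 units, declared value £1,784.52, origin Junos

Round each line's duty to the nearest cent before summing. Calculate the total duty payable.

Line 1 (68.01, Zoresta, 1,141 pairs, £59,411.87):
Base rate for 68.01 is £6.37/pair.
68.01 has an FTA preferential rate, but origin Zoresta is not Junland; base rate stands.
The additional-duty order on 68.01 targets Merovia, not Zoresta; it does not apply.
Duty = 1,141 × £6.37 = £7,268.17.
Line 2 (86.05, Junos, 36 units, £1,784.52):
Base rate for 86.05 is 31%.
86.05 has an FTA preferential rate, but origin Junos is not Junland; base rate stands.
Duty = £1,784.52 × 31% = £553.20.
Total = £7,268.17 + £553.20 = £7,821.37.

£7,821.37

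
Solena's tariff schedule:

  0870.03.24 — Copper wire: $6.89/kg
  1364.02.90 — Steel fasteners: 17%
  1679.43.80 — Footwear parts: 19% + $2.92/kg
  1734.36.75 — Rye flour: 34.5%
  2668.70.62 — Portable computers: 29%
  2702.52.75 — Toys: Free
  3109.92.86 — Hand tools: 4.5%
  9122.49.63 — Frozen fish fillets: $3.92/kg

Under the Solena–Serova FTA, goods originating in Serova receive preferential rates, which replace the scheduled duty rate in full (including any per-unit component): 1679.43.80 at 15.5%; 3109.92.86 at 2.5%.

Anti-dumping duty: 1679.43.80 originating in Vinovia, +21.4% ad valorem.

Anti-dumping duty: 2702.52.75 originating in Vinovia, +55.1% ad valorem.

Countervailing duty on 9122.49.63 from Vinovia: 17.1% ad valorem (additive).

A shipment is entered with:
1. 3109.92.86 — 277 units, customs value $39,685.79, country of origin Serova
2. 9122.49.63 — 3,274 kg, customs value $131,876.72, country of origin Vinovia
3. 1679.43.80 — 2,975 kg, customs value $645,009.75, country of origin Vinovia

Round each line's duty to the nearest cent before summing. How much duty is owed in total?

$305,648.08

Line 1 (3109.92.86, Serova, 277 units, $39,685.79):
Base rate for 3109.92.86 is 4.5%.
Origin Serova qualifies under the Solena–Serova agreement and 3109.92.86 is covered: preferential rate 2.5% applies instead.
Duty = $39,685.79 × 2.5% = $992.14.
Line 2 (9122.49.63, Vinovia, 3,274 kg, $131,876.72):
Base rate for 9122.49.63 is $3.92/kg.
Additional duty on 9122.49.63 from Vinovia: +17.1% ad valorem. Applied ad valorem rate = 17.1%.
Duty = $131,876.72 × 17.1% + 3,274 × $3.92 = $35,385.00.
Line 3 (1679.43.80, Vinovia, 2,975 kg, $645,009.75):
Base rate for 1679.43.80 is 19% + $2.92/kg.
1679.43.80 has an FTA preferential rate, but origin Vinovia is not Serova; base rate stands.
Additional duty on 1679.43.80 from Vinovia: +21.4%. Applied ad valorem rate: 19% + 21.4% = 40.4%.
Duty = $645,009.75 × 40.4% + 2,975 × $2.92 = $269,270.94.
Total = $992.14 + $35,385.00 + $269,270.94 = $305,648.08.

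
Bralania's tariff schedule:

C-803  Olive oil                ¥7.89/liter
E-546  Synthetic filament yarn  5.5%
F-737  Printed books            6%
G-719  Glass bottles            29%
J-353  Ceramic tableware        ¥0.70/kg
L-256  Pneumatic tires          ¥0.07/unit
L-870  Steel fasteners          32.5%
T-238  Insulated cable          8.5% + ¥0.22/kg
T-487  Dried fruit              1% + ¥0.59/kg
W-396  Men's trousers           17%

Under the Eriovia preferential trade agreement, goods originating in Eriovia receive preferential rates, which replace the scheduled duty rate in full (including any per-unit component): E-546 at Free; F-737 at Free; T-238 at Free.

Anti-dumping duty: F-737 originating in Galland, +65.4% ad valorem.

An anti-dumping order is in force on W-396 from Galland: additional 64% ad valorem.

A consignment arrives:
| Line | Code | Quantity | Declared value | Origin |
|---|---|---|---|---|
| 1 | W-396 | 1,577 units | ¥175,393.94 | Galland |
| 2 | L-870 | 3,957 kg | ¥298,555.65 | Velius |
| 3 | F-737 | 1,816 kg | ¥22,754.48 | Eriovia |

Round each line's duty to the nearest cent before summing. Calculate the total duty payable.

¥239,099.68

Line 1 (W-396, Galland, 1,577 units, ¥175,393.94):
Base rate for W-396 is 17%.
Additional duty on W-396 from Galland: +64%. Applied ad valorem rate: 17% + 64% = 81%.
Duty = ¥175,393.94 × 81% = ¥142,069.09.
Line 2 (L-870, Velius, 3,957 kg, ¥298,555.65):
Base rate for L-870 is 32.5%.
Duty = ¥298,555.65 × 32.5% = ¥97,030.59.
Line 3 (F-737, Eriovia, 1,816 kg, ¥22,754.48):
Base rate for F-737 is 6%.
Origin Eriovia qualifies under the Bralania–Eriovia agreement and F-737 is covered: preferential rate Free applies instead.
The additional-duty order on F-737 targets Galland, not Eriovia; it does not apply.
Duty = ¥22,754.48 × 0% = ¥0.00.
Total = ¥142,069.09 + ¥97,030.59 + ¥0.00 = ¥239,099.68.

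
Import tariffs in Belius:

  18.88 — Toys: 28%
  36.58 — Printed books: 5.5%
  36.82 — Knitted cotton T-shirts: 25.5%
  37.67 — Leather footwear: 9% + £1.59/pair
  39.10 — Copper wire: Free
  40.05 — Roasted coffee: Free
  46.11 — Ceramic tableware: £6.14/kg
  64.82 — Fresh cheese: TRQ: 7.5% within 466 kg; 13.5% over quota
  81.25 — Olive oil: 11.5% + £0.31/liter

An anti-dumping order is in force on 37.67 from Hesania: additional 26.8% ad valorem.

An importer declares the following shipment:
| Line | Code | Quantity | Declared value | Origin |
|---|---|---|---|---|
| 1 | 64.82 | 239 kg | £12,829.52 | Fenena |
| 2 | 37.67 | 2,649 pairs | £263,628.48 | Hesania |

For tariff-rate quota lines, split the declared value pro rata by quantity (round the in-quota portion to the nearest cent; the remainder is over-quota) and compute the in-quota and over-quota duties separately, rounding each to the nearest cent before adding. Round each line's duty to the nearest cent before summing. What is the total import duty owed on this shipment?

Line 1 (64.82, Fenena, 239 kg, £12,829.52):
Code 64.82 is under a tariff-rate quota (threshold 466 kg). Quantity 239 kg is within the quota, so the in-quota rate 7.5% applies to the full value.
Duty = £12,829.52 × 7.5% = £962.21.
Line 2 (37.67, Hesania, 2,649 pairs, £263,628.48):
Base rate for 37.67 is 9% + £1.59/pair.
Additional duty on 37.67 from Hesania: +26.8%. Applied ad valorem rate: 9% + 26.8% = 35.8%.
Duty = £263,628.48 × 35.8% + 2,649 × £1.59 = £98,590.91.
Total = £962.21 + £98,590.91 = £99,553.12.

£99,553.12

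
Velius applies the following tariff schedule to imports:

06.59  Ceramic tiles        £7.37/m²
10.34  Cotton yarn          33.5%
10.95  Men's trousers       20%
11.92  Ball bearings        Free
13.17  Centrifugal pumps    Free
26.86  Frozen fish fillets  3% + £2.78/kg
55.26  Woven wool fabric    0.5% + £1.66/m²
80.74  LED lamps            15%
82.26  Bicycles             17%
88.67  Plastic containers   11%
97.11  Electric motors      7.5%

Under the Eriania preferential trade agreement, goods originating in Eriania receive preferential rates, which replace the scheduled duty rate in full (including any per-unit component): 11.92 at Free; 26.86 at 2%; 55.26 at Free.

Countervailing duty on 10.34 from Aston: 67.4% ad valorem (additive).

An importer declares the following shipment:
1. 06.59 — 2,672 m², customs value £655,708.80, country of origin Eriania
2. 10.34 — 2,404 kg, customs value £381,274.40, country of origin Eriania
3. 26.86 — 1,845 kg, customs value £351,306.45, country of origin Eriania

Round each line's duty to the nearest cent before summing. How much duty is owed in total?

Line 1 (06.59, Eriania, 2,672 m², £655,708.80):
Base rate for 06.59 is £7.37/m².
Origin Eriania is the FTA partner but 06.59 is not on the preference list; base rate stands.
Duty = 2,672 × £7.37 = £19,692.64.
Line 2 (10.34, Eriania, 2,404 kg, £381,274.40):
Base rate for 10.34 is 33.5%.
Origin Eriania is the FTA partner but 10.34 is not on the preference list; base rate stands.
The additional-duty order on 10.34 targets Aston, not Eriania; it does not apply.
Duty = £381,274.40 × 33.5% = £127,726.92.
Line 3 (26.86, Eriania, 1,845 kg, £351,306.45):
Base rate for 26.86 is 3% + £2.78/kg.
Origin Eriania qualifies under the Velius–Eriania agreement and 26.86 is covered: preferential rate 2% applies instead.
Duty = £351,306.45 × 2% = £7,026.13.
Total = £19,692.64 + £127,726.92 + £7,026.13 = £154,445.69.

£154,445.69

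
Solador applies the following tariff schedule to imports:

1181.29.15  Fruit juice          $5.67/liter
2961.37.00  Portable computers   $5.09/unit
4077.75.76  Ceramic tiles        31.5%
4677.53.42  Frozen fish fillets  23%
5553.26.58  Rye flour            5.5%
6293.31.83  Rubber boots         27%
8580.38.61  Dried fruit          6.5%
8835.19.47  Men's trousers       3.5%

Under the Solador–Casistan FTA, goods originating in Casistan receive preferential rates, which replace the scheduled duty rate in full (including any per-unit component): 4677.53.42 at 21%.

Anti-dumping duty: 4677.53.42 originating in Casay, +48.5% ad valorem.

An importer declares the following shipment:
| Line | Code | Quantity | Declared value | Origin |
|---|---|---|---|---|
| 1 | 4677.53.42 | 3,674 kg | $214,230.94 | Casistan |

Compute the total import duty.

Line 1 (4677.53.42, Casistan, 3,674 kg, $214,230.94):
Base rate for 4677.53.42 is 23%.
Origin Casistan qualifies under the Solador–Casistan agreement and 4677.53.42 is covered: preferential rate 21% applies instead.
The additional-duty order on 4677.53.42 targets Casay, not Casistan; it does not apply.
Duty = $214,230.94 × 21% = $44,988.50.

$44,988.50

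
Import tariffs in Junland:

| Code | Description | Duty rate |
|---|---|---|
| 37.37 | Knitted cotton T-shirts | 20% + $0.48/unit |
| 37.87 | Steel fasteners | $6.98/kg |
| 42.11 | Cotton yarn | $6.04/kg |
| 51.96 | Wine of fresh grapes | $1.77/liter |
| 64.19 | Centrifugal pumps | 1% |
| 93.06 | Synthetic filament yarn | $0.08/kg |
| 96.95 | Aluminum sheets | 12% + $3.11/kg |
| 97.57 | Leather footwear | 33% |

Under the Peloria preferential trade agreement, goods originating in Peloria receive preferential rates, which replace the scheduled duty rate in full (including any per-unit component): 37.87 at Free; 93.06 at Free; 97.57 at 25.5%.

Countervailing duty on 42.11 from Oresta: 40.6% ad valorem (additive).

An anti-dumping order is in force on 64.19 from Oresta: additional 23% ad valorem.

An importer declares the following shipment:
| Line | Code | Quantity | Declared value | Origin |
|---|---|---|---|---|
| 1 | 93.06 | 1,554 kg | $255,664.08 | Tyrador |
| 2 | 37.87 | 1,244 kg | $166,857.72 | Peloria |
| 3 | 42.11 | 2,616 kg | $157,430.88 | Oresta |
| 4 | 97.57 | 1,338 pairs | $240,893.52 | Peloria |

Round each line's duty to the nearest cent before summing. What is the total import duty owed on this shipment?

$141,269.75

Line 1 (93.06, Tyrador, 1,554 kg, $255,664.08):
Base rate for 93.06 is $0.08/kg.
93.06 has an FTA preferential rate, but origin Tyrador is not Peloria; base rate stands.
Duty = 1,554 × $0.08 = $124.32.
Line 2 (37.87, Peloria, 1,244 kg, $166,857.72):
Base rate for 37.87 is $6.98/kg.
Origin Peloria qualifies under the Junland–Peloria agreement and 37.87 is covered: preferential rate Free applies instead.
Duty = $166,857.72 × 0% = $0.00.
Line 3 (42.11, Oresta, 2,616 kg, $157,430.88):
Base rate for 42.11 is $6.04/kg.
Additional duty on 42.11 from Oresta: +40.6% ad valorem. Applied ad valorem rate = 40.6%.
Duty = $157,430.88 × 40.6% + 2,616 × $6.04 = $79,717.58.
Line 4 (97.57, Peloria, 1,338 pairs, $240,893.52):
Base rate for 97.57 is 33%.
Origin Peloria qualifies under the Junland–Peloria agreement and 97.57 is covered: preferential rate 25.5% applies instead.
Duty = $240,893.52 × 25.5% = $61,427.85.
Total = $124.32 + $0.00 + $79,717.58 + $61,427.85 = $141,269.75.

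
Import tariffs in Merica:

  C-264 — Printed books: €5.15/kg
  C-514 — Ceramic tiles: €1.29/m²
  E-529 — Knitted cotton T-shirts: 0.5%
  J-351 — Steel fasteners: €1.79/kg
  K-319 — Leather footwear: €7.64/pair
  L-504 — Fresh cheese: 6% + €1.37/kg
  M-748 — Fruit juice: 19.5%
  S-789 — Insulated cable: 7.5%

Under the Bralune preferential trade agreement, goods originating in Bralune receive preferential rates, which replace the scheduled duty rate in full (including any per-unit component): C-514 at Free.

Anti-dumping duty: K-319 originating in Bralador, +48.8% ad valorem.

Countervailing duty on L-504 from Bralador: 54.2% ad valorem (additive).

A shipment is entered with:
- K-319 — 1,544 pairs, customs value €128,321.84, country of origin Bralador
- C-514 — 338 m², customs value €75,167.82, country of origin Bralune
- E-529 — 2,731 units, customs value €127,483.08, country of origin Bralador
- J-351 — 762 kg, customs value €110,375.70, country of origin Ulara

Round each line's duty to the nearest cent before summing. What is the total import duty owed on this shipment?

Line 1 (K-319, Bralador, 1,544 pairs, €128,321.84):
Base rate for K-319 is €7.64/pair.
Additional duty on K-319 from Bralador: +48.8% ad valorem. Applied ad valorem rate = 48.8%.
Duty = €128,321.84 × 48.8% + 1,544 × €7.64 = €74,417.22.
Line 2 (C-514, Bralune, 338 m², €75,167.82):
Base rate for C-514 is €1.29/m².
Origin Bralune qualifies under the Merica–Bralune agreement and C-514 is covered: preferential rate Free applies instead.
Duty = €75,167.82 × 0% = €0.00.
Line 3 (E-529, Bralador, 2,731 units, €127,483.08):
Base rate for E-529 is 0.5%.
Duty = €127,483.08 × 0.5% = €637.42.
Line 4 (J-351, Ulara, 762 kg, €110,375.70):
Base rate for J-351 is €1.79/kg.
Duty = 762 × €1.79 = €1,363.98.
Total = €74,417.22 + €0.00 + €637.42 + €1,363.98 = €76,418.62.

€76,418.62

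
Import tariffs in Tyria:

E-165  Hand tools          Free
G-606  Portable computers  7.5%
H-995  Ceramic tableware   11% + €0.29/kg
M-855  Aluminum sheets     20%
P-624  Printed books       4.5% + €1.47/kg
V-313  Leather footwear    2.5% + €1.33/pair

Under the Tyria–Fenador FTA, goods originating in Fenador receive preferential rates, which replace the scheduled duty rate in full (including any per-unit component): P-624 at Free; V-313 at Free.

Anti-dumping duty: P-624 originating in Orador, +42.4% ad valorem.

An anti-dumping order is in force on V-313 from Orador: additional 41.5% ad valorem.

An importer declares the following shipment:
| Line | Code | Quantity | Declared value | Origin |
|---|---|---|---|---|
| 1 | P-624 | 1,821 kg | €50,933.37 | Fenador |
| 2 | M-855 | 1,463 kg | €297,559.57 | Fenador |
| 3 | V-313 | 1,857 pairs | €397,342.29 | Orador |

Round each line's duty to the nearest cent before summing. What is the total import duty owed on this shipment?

€236,812.33

Line 1 (P-624, Fenador, 1,821 kg, €50,933.37):
Base rate for P-624 is 4.5% + €1.47/kg.
Origin Fenador qualifies under the Tyria–Fenador agreement and P-624 is covered: preferential rate Free applies instead.
The additional-duty order on P-624 targets Orador, not Fenador; it does not apply.
Duty = €50,933.37 × 0% = €0.00.
Line 2 (M-855, Fenador, 1,463 kg, €297,559.57):
Base rate for M-855 is 20%.
Origin Fenador is the FTA partner but M-855 is not on the preference list; base rate stands.
Duty = €297,559.57 × 20% = €59,511.91.
Line 3 (V-313, Orador, 1,857 pairs, €397,342.29):
Base rate for V-313 is 2.5% + €1.33/pair.
V-313 has an FTA preferential rate, but origin Orador is not Fenador; base rate stands.
Additional duty on V-313 from Orador: +41.5%. Applied ad valorem rate: 2.5% + 41.5% = 44%.
Duty = €397,342.29 × 44% + 1,857 × €1.33 = €177,300.42.
Total = €0.00 + €59,511.91 + €177,300.42 = €236,812.33.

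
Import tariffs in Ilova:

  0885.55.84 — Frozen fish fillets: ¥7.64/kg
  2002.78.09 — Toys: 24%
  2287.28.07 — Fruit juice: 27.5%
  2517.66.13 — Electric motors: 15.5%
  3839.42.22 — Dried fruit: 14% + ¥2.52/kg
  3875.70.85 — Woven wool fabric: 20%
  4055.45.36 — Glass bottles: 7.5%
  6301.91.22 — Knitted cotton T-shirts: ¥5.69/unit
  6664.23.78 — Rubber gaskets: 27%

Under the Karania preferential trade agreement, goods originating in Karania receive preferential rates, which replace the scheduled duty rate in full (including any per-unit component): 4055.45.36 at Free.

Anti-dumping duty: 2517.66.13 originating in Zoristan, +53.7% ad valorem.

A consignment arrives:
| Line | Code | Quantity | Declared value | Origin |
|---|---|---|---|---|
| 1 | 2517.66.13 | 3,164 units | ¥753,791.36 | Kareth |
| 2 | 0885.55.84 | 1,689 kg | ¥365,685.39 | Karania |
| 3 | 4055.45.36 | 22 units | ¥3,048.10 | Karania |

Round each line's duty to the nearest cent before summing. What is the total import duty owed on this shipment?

Line 1 (2517.66.13, Kareth, 3,164 units, ¥753,791.36):
Base rate for 2517.66.13 is 15.5%.
The additional-duty order on 2517.66.13 targets Zoristan, not Kareth; it does not apply.
Duty = ¥753,791.36 × 15.5% = ¥116,837.66.
Line 2 (0885.55.84, Karania, 1,689 kg, ¥365,685.39):
Base rate for 0885.55.84 is ¥7.64/kg.
Origin Karania is the FTA partner but 0885.55.84 is not on the preference list; base rate stands.
Duty = 1,689 × ¥7.64 = ¥12,903.96.
Line 3 (4055.45.36, Karania, 22 units, ¥3,048.10):
Base rate for 4055.45.36 is 7.5%.
Origin Karania qualifies under the Ilova–Karania agreement and 4055.45.36 is covered: preferential rate Free applies instead.
Duty = ¥3,048.10 × 0% = ¥0.00.
Total = ¥116,837.66 + ¥12,903.96 + ¥0.00 = ¥129,741.62.

¥129,741.62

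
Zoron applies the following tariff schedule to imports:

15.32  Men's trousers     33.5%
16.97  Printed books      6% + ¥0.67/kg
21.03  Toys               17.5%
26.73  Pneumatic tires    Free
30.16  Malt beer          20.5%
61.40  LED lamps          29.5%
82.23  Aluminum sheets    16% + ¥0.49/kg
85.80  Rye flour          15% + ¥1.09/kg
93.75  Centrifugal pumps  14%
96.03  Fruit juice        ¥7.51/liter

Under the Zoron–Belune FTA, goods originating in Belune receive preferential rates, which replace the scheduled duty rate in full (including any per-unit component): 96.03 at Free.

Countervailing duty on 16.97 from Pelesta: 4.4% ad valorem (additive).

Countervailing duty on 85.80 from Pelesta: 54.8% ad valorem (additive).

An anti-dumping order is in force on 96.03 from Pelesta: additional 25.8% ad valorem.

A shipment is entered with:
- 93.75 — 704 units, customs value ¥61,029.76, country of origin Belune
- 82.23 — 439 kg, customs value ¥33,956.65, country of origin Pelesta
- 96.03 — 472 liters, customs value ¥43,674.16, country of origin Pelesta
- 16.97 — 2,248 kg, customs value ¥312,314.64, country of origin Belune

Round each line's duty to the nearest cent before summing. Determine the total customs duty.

Line 1 (93.75, Belune, 704 units, ¥61,029.76):
Base rate for 93.75 is 14%.
Origin Belune is the FTA partner but 93.75 is not on the preference list; base rate stands.
Duty = ¥61,029.76 × 14% = ¥8,544.17.
Line 2 (82.23, Pelesta, 439 kg, ¥33,956.65):
Base rate for 82.23 is 16% + ¥0.49/kg.
Duty = ¥33,956.65 × 16% + 439 × ¥0.49 = ¥5,648.17.
Line 3 (96.03, Pelesta, 472 liters, ¥43,674.16):
Base rate for 96.03 is ¥7.51/liter.
96.03 has an FTA preferential rate, but origin Pelesta is not Belune; base rate stands.
Additional duty on 96.03 from Pelesta: +25.8% ad valorem. Applied ad valorem rate = 25.8%.
Duty = ¥43,674.16 × 25.8% + 472 × ¥7.51 = ¥14,812.65.
Line 4 (16.97, Belune, 2,248 kg, ¥312,314.64):
Base rate for 16.97 is 6% + ¥0.67/kg.
Origin Belune is the FTA partner but 16.97 is not on the preference list; base rate stands.
The additional-duty order on 16.97 targets Pelesta, not Belune; it does not apply.
Duty = ¥312,314.64 × 6% + 2,248 × ¥0.67 = ¥20,245.04.
Total = ¥8,544.17 + ¥5,648.17 + ¥14,812.65 + ¥20,245.04 = ¥49,250.03.

¥49,250.03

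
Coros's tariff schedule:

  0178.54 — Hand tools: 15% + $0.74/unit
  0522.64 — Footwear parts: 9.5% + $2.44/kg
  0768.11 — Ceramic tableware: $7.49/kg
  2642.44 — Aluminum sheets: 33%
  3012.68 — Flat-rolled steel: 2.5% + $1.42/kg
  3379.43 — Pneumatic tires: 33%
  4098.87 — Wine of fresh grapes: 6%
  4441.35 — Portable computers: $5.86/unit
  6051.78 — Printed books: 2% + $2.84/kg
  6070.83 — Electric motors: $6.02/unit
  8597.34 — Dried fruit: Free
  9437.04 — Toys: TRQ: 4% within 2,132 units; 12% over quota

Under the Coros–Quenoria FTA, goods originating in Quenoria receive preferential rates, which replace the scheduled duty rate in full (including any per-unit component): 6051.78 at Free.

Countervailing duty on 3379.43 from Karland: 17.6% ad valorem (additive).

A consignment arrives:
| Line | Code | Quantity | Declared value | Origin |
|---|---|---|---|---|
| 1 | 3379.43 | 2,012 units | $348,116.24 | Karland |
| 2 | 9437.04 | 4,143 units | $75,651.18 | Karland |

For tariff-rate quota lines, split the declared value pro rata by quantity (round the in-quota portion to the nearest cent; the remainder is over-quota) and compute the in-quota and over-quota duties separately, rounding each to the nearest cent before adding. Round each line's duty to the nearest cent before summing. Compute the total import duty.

$182,110.53

Line 1 (3379.43, Karland, 2,012 units, $348,116.24):
Base rate for 3379.43 is 33%.
Additional duty on 3379.43 from Karland: +17.6%. Applied ad valorem rate: 33% + 17.6% = 50.6%.
Duty = $348,116.24 × 50.6% = $176,146.82.
Line 2 (9437.04, Karland, 4,143 units, $75,651.18):
Code 9437.04 is under a tariff-rate quota (threshold 2,132 units). In-quota: 2,132 units at 4%; over-quota: 2,011 units at 12%.
Pro-rata value split: in-quota = $75,651.18 × 2,132/4,143 = $38,930.32; over-quota = $75,651.18 − $38,930.32 = $36,720.86.
In-quota duty = $38,930.32 × 4% = $1,557.21. Over-quota duty = $36,720.86 × 12% = $4,406.50.
Line duty = $1,557.21 + $4,406.50 = $5,963.71.
Total = $176,146.82 + $5,963.71 = $182,110.53.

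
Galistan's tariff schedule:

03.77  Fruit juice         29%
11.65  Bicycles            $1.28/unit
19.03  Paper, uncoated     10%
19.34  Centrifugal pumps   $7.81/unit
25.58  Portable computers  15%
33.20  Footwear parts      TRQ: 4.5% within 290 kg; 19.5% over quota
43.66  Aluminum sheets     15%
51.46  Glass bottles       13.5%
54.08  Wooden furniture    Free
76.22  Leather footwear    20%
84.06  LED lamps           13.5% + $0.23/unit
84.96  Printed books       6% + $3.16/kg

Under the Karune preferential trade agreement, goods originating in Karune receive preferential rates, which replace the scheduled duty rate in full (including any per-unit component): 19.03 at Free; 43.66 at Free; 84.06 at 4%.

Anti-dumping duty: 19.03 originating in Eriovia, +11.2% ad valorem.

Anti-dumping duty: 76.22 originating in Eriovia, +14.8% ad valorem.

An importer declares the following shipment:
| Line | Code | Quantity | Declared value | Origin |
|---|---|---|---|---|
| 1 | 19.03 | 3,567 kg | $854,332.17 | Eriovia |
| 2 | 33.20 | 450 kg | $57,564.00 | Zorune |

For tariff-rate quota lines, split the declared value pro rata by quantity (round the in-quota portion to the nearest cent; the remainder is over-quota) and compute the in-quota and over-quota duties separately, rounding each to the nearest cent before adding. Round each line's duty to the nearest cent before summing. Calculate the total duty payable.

$186,778.88

Line 1 (19.03, Eriovia, 3,567 kg, $854,332.17):
Base rate for 19.03 is 10%.
19.03 has an FTA preferential rate, but origin Eriovia is not Karune; base rate stands.
Additional duty on 19.03 from Eriovia: +11.2%. Applied ad valorem rate: 10% + 11.2% = 21.2%.
Duty = $854,332.17 × 21.2% = $181,118.42.
Line 2 (33.20, Zorune, 450 kg, $57,564.00):
Code 33.20 is under a tariff-rate quota (threshold 290 kg). In-quota: 290 kg at 4.5%; over-quota: 160 kg at 19.5%.
Pro-rata value split: in-quota = $57,564.00 × 290/450 = $37,096.80; over-quota = $57,564.00 − $37,096.80 = $20,467.20.
In-quota duty = $37,096.80 × 4.5% = $1,669.36. Over-quota duty = $20,467.20 × 19.5% = $3,991.10.
Line duty = $1,669.36 + $3,991.10 = $5,660.46.
Total = $181,118.42 + $5,660.46 = $186,778.88.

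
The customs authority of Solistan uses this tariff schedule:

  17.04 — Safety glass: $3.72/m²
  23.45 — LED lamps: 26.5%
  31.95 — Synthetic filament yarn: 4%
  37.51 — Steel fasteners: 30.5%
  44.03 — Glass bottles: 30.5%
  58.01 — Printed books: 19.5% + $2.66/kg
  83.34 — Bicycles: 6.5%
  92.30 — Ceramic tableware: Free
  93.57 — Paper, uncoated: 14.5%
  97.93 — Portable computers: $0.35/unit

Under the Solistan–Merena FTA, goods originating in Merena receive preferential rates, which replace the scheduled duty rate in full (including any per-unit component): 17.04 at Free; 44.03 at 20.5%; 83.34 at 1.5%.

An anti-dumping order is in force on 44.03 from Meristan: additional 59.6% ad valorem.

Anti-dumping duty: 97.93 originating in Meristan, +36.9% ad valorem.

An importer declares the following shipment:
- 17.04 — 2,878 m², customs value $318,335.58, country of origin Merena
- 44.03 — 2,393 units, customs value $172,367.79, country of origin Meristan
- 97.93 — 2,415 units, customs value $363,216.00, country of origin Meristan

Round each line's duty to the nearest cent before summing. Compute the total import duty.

$290,175.33

Line 1 (17.04, Merena, 2,878 m², $318,335.58):
Base rate for 17.04 is $3.72/m².
Origin Merena qualifies under the Solistan–Merena agreement and 17.04 is covered: preferential rate Free applies instead.
Duty = $318,335.58 × 0% = $0.00.
Line 2 (44.03, Meristan, 2,393 units, $172,367.79):
Base rate for 44.03 is 30.5%.
44.03 has an FTA preferential rate, but origin Meristan is not Merena; base rate stands.
Additional duty on 44.03 from Meristan: +59.6%. Applied ad valorem rate: 30.5% + 59.6% = 90.1%.
Duty = $172,367.79 × 90.1% = $155,303.38.
Line 3 (97.93, Meristan, 2,415 units, $363,216.00):
Base rate for 97.93 is $0.35/unit.
Additional duty on 97.93 from Meristan: +36.9% ad valorem. Applied ad valorem rate = 36.9%.
Duty = $363,216.00 × 36.9% + 2,415 × $0.35 = $134,871.95.
Total = $0.00 + $155,303.38 + $134,871.95 = $290,175.33.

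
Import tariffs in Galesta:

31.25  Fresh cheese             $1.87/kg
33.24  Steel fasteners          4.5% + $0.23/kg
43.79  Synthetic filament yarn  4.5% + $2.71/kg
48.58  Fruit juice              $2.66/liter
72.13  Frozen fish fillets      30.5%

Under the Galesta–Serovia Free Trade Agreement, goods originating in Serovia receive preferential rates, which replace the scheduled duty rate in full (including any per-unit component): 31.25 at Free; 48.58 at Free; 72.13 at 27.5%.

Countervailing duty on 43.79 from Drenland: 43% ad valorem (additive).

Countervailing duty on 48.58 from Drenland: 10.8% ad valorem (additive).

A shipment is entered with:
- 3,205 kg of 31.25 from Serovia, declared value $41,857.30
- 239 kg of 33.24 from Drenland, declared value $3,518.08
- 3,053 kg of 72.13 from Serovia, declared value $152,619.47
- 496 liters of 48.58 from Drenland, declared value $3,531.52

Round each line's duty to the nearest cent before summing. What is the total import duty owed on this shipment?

Line 1 (31.25, Serovia, 3,205 kg, $41,857.30):
Base rate for 31.25 is $1.87/kg.
Origin Serovia qualifies under the Galesta–Serovia agreement and 31.25 is covered: preferential rate Free applies instead.
Duty = $41,857.30 × 0% = $0.00.
Line 2 (33.24, Drenland, 239 kg, $3,518.08):
Base rate for 33.24 is 4.5% + $0.23/kg.
Duty = $3,518.08 × 4.5% + 239 × $0.23 = $213.28.
Line 3 (72.13, Serovia, 3,053 kg, $152,619.47):
Base rate for 72.13 is 30.5%.
Origin Serovia qualifies under the Galesta–Serovia agreement and 72.13 is covered: preferential rate 27.5% applies instead.
Duty = $152,619.47 × 27.5% = $41,970.35.
Line 4 (48.58, Drenland, 496 liters, $3,531.52):
Base rate for 48.58 is $2.66/liter.
48.58 has an FTA preferential rate, but origin Drenland is not Serovia; base rate stands.
Additional duty on 48.58 from Drenland: +10.8% ad valorem. Applied ad valorem rate = 10.8%.
Duty = $3,531.52 × 10.8% + 496 × $2.66 = $1,700.76.
Total = $0.00 + $213.28 + $41,970.35 + $1,700.76 = $43,884.39.

$43,884.39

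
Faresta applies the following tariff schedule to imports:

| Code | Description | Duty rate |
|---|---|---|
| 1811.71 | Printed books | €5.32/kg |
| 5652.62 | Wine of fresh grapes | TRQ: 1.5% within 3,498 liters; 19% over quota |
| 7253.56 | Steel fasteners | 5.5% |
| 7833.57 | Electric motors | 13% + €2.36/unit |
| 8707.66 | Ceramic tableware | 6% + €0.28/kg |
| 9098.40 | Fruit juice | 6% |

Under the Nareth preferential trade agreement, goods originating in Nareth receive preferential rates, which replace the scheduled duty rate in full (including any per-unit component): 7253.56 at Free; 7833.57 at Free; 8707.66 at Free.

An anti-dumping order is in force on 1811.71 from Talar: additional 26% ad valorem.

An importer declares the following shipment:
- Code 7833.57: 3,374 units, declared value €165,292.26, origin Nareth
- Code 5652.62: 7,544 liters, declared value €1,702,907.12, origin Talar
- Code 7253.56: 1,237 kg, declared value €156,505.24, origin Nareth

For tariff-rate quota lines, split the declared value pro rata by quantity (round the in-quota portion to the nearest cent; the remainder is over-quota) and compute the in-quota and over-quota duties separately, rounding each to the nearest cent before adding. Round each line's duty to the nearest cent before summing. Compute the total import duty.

Line 1 (7833.57, Nareth, 3,374 units, €165,292.26):
Base rate for 7833.57 is 13% + €2.36/unit.
Origin Nareth qualifies under the Faresta–Nareth agreement and 7833.57 is covered: preferential rate Free applies instead.
Duty = €165,292.26 × 0% = €0.00.
Line 2 (5652.62, Talar, 7,544 liters, €1,702,907.12):
Code 5652.62 is under a tariff-rate quota (threshold 3,498 liters). In-quota: 3,498 liters at 1.5%; over-quota: 4,046 liters at 19%.
Pro-rata value split: in-quota = €1,702,907.12 × 3,498/7,544 = €789,603.54; over-quota = €1,702,907.12 − €789,603.54 = €913,303.58.
In-quota duty = €789,603.54 × 1.5% = €11,844.05. Over-quota duty = €913,303.58 × 19% = €173,527.68.
Line duty = €11,844.05 + €173,527.68 = €185,371.73.
Line 3 (7253.56, Nareth, 1,237 kg, €156,505.24):
Base rate for 7253.56 is 5.5%.
Origin Nareth qualifies under the Faresta–Nareth agreement and 7253.56 is covered: preferential rate Free applies instead.
Duty = €156,505.24 × 0% = €0.00.
Total = €0.00 + €185,371.73 + €0.00 = €185,371.73.

€185,371.73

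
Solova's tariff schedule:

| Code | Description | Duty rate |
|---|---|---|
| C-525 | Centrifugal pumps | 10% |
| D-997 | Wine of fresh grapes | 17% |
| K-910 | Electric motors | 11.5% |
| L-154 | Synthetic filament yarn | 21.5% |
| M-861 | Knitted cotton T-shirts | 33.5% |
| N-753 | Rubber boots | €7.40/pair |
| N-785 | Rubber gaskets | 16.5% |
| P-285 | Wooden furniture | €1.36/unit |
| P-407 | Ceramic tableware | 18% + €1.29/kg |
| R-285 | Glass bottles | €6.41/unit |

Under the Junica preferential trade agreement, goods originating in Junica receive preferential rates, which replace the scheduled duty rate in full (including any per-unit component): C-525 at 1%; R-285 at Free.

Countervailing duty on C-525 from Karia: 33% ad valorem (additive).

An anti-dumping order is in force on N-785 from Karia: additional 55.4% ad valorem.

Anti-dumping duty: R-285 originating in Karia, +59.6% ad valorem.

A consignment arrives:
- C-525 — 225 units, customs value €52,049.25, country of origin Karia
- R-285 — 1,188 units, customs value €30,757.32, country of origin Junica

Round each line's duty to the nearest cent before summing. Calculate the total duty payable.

Line 1 (C-525, Karia, 225 units, €52,049.25):
Base rate for C-525 is 10%.
C-525 has an FTA preferential rate, but origin Karia is not Junica; base rate stands.
Additional duty on C-525 from Karia: +33%. Applied ad valorem rate: 10% + 33% = 43%.
Duty = €52,049.25 × 43% = €22,381.18.
Line 2 (R-285, Junica, 1,188 units, €30,757.32):
Base rate for R-285 is €6.41/unit.
Origin Junica qualifies under the Solova–Junica agreement and R-285 is covered: preferential rate Free applies instead.
The additional-duty order on R-285 targets Karia, not Junica; it does not apply.
Duty = €30,757.32 × 0% = €0.00.
Total = €22,381.18 + €0.00 = €22,381.18.

€22,381.18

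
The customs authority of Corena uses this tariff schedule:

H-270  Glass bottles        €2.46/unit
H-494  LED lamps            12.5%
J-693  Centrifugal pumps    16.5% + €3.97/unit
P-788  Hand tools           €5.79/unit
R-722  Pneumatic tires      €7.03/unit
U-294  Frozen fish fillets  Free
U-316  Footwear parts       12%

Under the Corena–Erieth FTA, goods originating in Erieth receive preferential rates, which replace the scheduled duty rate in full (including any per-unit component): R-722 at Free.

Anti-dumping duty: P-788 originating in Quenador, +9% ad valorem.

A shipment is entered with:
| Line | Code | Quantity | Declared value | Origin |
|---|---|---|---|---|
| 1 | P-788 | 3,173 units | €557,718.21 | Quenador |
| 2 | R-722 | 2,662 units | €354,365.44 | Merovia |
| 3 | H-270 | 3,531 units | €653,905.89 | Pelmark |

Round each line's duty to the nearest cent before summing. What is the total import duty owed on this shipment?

Line 1 (P-788, Quenador, 3,173 units, €557,718.21):
Base rate for P-788 is €5.79/unit.
Additional duty on P-788 from Quenador: +9% ad valorem. Applied ad valorem rate = 9%.
Duty = €557,718.21 × 9% + 3,173 × €5.79 = €68,566.31.
Line 2 (R-722, Merovia, 2,662 units, €354,365.44):
Base rate for R-722 is €7.03/unit.
R-722 has an FTA preferential rate, but origin Merovia is not Erieth; base rate stands.
Duty = 2,662 × €7.03 = €18,713.86.
Line 3 (H-270, Pelmark, 3,531 units, €653,905.89):
Base rate for H-270 is €2.46/unit.
Duty = 3,531 × €2.46 = €8,686.26.
Total = €68,566.31 + €18,713.86 + €8,686.26 = €95,966.43.

€95,966.43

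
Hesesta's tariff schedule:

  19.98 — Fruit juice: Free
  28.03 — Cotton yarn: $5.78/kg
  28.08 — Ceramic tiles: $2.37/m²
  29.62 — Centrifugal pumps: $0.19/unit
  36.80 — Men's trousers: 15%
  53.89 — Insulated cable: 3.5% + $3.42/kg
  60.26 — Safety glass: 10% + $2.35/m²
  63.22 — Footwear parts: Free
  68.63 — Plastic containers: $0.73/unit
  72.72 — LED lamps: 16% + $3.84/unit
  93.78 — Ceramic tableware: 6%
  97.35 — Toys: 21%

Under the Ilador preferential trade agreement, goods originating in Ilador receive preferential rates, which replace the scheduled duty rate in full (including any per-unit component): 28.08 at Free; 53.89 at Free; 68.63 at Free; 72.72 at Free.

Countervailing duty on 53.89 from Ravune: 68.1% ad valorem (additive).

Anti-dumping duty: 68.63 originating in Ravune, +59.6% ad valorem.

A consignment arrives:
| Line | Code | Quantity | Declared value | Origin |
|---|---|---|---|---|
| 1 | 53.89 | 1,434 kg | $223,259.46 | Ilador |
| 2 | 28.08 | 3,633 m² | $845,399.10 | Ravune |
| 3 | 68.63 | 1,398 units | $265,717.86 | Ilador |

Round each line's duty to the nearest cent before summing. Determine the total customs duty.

Line 1 (53.89, Ilador, 1,434 kg, $223,259.46):
Base rate for 53.89 is 3.5% + $3.42/kg.
Origin Ilador qualifies under the Hesesta–Ilador agreement and 53.89 is covered: preferential rate Free applies instead.
The additional-duty order on 53.89 targets Ravune, not Ilador; it does not apply.
Duty = $223,259.46 × 0% = $0.00.
Line 2 (28.08, Ravune, 3,633 m², $845,399.10):
Base rate for 28.08 is $2.37/m².
28.08 has an FTA preferential rate, but origin Ravune is not Ilador; base rate stands.
Duty = 3,633 × $2.37 = $8,610.21.
Line 3 (68.63, Ilador, 1,398 units, $265,717.86):
Base rate for 68.63 is $0.73/unit.
Origin Ilador qualifies under the Hesesta–Ilador agreement and 68.63 is covered: preferential rate Free applies instead.
The additional-duty order on 68.63 targets Ravune, not Ilador; it does not apply.
Duty = $265,717.86 × 0% = $0.00.
Total = $0.00 + $8,610.21 + $0.00 = $8,610.21.

$8,610.21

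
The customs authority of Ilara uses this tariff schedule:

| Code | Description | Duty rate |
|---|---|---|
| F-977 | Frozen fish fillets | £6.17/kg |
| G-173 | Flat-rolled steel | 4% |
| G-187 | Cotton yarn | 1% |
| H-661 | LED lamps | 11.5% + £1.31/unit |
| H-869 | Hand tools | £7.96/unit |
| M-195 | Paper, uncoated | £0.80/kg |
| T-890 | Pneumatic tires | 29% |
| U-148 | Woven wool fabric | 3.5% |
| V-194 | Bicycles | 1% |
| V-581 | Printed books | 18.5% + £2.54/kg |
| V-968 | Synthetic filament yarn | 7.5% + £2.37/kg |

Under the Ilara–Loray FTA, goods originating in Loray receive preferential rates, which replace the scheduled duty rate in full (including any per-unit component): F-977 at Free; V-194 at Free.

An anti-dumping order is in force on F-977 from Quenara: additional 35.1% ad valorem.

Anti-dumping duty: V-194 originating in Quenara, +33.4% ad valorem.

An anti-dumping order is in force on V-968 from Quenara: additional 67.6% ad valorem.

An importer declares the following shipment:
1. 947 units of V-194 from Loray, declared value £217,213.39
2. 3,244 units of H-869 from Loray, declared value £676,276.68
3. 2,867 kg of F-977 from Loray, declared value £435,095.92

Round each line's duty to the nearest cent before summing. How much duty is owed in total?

£25,822.24

Line 1 (V-194, Loray, 947 units, £217,213.39):
Base rate for V-194 is 1%.
Origin Loray qualifies under the Ilara–Loray agreement and V-194 is covered: preferential rate Free applies instead.
The additional-duty order on V-194 targets Quenara, not Loray; it does not apply.
Duty = £217,213.39 × 0% = £0.00.
Line 2 (H-869, Loray, 3,244 units, £676,276.68):
Base rate for H-869 is £7.96/unit.
Origin Loray is the FTA partner but H-869 is not on the preference list; base rate stands.
Duty = 3,244 × £7.96 = £25,822.24.
Line 3 (F-977, Loray, 2,867 kg, £435,095.92):
Base rate for F-977 is £6.17/kg.
Origin Loray qualifies under the Ilara–Loray agreement and F-977 is covered: preferential rate Free applies instead.
The additional-duty order on F-977 targets Quenara, not Loray; it does not apply.
Duty = £435,095.92 × 0% = £0.00.
Total = £0.00 + £25,822.24 + £0.00 = £25,822.24.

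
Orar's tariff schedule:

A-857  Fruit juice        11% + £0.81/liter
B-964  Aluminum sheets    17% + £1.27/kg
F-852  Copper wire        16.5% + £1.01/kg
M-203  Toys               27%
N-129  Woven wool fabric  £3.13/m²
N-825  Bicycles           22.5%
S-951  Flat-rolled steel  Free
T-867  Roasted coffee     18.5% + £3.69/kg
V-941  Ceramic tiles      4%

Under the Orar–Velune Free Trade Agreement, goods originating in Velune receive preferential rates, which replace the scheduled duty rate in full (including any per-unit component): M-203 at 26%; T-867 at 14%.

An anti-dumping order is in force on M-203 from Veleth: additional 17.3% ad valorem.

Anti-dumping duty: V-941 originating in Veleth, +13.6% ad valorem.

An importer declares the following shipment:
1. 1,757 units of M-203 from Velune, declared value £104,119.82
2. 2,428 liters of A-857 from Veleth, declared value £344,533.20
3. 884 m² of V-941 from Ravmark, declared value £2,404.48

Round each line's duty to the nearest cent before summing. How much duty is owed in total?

£67,032.66

Line 1 (M-203, Velune, 1,757 units, £104,119.82):
Base rate for M-203 is 27%.
Origin Velune qualifies under the Orar–Velune agreement and M-203 is covered: preferential rate 26% applies instead.
The additional-duty order on M-203 targets Veleth, not Velune; it does not apply.
Duty = £104,119.82 × 26% = £27,071.15.
Line 2 (A-857, Veleth, 2,428 liters, £344,533.20):
Base rate for A-857 is 11% + £0.81/liter.
Duty = £344,533.20 × 11% + 2,428 × £0.81 = £39,865.33.
Line 3 (V-941, Ravmark, 884 m², £2,404.48):
Base rate for V-941 is 4%.
The additional-duty order on V-941 targets Veleth, not Ravmark; it does not apply.
Duty = £2,404.48 × 4% = £96.18.
Total = £27,071.15 + £39,865.33 + £96.18 = £67,032.66.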